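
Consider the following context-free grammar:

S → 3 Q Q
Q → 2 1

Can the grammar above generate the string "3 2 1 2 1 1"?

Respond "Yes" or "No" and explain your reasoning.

No - no valid derivation exists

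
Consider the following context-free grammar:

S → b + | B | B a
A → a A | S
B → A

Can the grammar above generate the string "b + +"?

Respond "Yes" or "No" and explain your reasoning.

No - no valid derivation exists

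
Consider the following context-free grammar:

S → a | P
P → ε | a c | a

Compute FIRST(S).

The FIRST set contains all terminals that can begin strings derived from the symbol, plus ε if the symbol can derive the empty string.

We compute FIRST(S) using the standard algorithm.
FIRST(P) = {a, ε}
FIRST(S) = {a, ε}
Therefore, FIRST(S) = {a, ε}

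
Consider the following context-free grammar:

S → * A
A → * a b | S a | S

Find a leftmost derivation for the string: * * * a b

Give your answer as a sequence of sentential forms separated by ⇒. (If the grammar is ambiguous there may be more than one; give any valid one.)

S ⇒ * A ⇒ * S ⇒ * * A ⇒ * * * a b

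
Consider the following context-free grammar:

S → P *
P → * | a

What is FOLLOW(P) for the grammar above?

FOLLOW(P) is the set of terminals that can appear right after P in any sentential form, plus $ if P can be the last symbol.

We compute FOLLOW(P) using the standard algorithm.
FOLLOW(S) starts with {$}.
FIRST(P) = {*, a}
FIRST(S) = {*, a}
FOLLOW(P) = {*}
FOLLOW(S) = {$}
Therefore, FOLLOW(P) = {*}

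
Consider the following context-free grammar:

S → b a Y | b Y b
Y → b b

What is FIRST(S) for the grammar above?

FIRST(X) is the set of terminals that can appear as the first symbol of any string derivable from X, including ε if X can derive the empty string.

We compute FIRST(S) using the standard algorithm.
FIRST(S) = {b}
FIRST(Y) = {b}
Therefore, FIRST(S) = {b}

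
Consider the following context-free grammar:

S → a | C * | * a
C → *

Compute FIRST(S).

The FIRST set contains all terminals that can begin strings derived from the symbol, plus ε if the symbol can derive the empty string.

We compute FIRST(S) using the standard algorithm.
FIRST(C) = {*}
FIRST(S) = {*, a}
Therefore, FIRST(S) = {*, a}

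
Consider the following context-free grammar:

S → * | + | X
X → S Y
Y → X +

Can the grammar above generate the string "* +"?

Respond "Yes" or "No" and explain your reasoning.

No - no valid derivation exists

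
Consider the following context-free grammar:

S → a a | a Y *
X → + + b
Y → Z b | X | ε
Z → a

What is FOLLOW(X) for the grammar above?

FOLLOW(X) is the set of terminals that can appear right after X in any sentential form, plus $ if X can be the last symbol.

We compute FOLLOW(X) using the standard algorithm.
FOLLOW(S) starts with {$}.
FIRST(S) = {a}
FIRST(X) = {+}
FIRST(Y) = {+, a, ε}
FIRST(Z) = {a}
FOLLOW(S) = {$}
FOLLOW(X) = {*}
FOLLOW(Y) = {*}
FOLLOW(Z) = {b}
Therefore, FOLLOW(X) = {*}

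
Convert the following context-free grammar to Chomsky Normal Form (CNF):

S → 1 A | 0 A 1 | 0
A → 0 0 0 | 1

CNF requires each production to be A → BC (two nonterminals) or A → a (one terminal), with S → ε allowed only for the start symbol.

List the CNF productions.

T1 → 1; T0 → 0; S → 0; A → 1; S → T1 A; S → T0 X0; X0 → A T1; A → T0 X1; X1 → T0 T0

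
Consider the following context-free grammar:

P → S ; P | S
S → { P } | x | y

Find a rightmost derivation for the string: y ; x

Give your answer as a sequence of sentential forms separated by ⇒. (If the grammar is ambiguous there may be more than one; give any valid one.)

P ⇒ S ; P ⇒ S ; S ⇒ S ; x ⇒ y ; x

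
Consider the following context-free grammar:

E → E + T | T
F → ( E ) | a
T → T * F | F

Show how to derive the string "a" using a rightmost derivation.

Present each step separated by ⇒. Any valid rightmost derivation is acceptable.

E ⇒ T ⇒ F ⇒ a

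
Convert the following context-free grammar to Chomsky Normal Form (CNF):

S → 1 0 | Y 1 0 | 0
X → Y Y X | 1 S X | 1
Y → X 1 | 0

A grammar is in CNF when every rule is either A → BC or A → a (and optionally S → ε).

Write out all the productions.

T1 → 1; T0 → 0; S → 0; X → 1; Y → 0; S → T1 T0; S → Y X0; X0 → T1 T0; X → Y X1; X1 → Y X; X → T1 X2; X2 → S X; Y → X T1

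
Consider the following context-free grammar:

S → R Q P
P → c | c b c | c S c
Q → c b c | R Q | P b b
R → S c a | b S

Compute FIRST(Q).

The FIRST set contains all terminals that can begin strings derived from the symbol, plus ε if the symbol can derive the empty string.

We compute FIRST(Q) using the standard algorithm.
FIRST(P) = {c}
FIRST(Q) = {b, c}
FIRST(R) = {b}
FIRST(S) = {b}
Therefore, FIRST(Q) = {b, c}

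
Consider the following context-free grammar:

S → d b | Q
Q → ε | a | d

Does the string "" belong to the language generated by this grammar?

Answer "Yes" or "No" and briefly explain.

Yes - a valid derivation exists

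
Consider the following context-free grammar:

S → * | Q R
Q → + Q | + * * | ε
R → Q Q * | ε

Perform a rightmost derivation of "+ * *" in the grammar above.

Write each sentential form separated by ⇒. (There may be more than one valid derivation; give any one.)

S ⇒ Q R ⇒ Q ⇒ + * *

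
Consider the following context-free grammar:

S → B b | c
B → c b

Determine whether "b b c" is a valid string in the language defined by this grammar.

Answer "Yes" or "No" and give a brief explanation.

No - no valid derivation exists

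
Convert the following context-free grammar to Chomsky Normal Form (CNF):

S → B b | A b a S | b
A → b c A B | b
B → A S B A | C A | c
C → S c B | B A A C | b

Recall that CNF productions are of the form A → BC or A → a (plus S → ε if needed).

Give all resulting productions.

TB → b; TA → a; S → b; TC → c; A → b; B → c; C → b; S → B TB; S → A X0; X0 → TB X1; X1 → TA S; A → TB X2; X2 → TC X3; X3 → A B; B → A X4; X4 → S X5; X5 → B A; B → C A; C → S X6; X6 → TC B; C → B X7; X7 → A X8; X8 → A C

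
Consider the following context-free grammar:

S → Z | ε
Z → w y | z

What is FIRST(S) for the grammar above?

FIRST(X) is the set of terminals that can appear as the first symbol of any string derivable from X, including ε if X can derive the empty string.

We compute FIRST(S) using the standard algorithm.
FIRST(S) = {w, z, ε}
FIRST(Z) = {w, z}
Therefore, FIRST(S) = {w, z, ε}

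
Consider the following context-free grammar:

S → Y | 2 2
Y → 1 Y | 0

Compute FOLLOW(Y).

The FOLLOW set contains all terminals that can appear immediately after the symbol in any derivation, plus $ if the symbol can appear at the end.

We compute FOLLOW(Y) using the standard algorithm.
FOLLOW(S) starts with {$}.
FIRST(S) = {0, 1, 2}
FIRST(Y) = {0, 1}
FOLLOW(S) = {$}
FOLLOW(Y) = {$}
Therefore, FOLLOW(Y) = {$}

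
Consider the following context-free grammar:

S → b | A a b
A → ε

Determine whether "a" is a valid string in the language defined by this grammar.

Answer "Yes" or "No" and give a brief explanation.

No - no valid derivation exists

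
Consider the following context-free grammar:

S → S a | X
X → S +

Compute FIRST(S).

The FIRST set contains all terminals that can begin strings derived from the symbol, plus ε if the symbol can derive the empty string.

We compute FIRST(S) using the standard algorithm.
FIRST(S) = {}
FIRST(X) = {}
Therefore, FIRST(S) = {}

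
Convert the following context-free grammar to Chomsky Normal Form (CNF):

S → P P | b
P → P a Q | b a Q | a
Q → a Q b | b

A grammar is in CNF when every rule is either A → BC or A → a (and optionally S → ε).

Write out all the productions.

S → b; TA → a; TB → b; P → a; Q → b; S → P P; P → P X0; X0 → TA Q; P → TB X1; X1 → TA Q; Q → TA X2; X2 → Q TB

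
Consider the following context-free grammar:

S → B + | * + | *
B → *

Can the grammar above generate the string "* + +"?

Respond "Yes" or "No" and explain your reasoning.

No - no valid derivation exists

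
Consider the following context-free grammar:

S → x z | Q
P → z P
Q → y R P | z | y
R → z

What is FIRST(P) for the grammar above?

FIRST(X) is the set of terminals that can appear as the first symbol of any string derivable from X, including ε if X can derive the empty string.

We compute FIRST(P) using the standard algorithm.
FIRST(P) = {z}
FIRST(Q) = {y, z}
FIRST(R) = {z}
FIRST(S) = {x, y, z}
Therefore, FIRST(P) = {z}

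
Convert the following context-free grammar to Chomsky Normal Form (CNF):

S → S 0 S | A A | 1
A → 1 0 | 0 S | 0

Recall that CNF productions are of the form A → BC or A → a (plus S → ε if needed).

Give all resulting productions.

T0 → 0; S → 1; T1 → 1; A → 0; S → S X0; X0 → T0 S; S → A A; A → T1 T0; A → T0 S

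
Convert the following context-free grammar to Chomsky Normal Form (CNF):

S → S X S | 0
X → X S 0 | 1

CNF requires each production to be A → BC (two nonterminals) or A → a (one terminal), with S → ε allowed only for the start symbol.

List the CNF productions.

S → 0; T0 → 0; X → 1; S → S X0; X0 → X S; X → X X1; X1 → S T0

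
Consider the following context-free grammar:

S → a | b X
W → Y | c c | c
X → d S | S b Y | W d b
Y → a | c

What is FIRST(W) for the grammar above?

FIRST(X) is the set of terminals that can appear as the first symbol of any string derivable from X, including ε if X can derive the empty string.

We compute FIRST(W) using the standard algorithm.
FIRST(S) = {a, b}
FIRST(W) = {a, c}
FIRST(X) = {a, b, c, d}
FIRST(Y) = {a, c}
Therefore, FIRST(W) = {a, c}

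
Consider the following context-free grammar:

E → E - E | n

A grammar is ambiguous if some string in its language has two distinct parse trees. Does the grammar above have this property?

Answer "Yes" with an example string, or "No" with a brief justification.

Yes - the string 'n - n - n - n' has two distinct parse trees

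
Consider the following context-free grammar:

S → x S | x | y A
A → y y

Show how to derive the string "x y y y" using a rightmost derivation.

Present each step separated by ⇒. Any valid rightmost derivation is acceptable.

S ⇒ x S ⇒ x y A ⇒ x y y y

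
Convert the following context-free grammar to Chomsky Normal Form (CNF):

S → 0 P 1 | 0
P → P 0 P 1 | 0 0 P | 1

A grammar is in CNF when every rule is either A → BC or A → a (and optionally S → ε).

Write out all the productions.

T0 → 0; T1 → 1; S → 0; P → 1; S → T0 X0; X0 → P T1; P → P X1; X1 → T0 X2; X2 → P T1; P → T0 X3; X3 → T0 P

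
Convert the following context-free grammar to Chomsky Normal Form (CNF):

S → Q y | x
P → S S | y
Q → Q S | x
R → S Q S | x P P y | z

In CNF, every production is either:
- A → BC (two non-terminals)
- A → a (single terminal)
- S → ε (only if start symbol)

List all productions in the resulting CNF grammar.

TY → y; S → x; P → y; Q → x; TX → x; R → z; S → Q TY; P → S S; Q → Q S; R → S X0; X0 → Q S; R → TX X1; X1 → P X2; X2 → P TY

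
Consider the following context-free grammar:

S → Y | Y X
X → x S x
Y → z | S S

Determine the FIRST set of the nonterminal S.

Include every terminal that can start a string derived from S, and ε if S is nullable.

We compute FIRST(S) using the standard algorithm.
FIRST(S) = {z}
FIRST(X) = {x}
FIRST(Y) = {z}
Therefore, FIRST(S) = {z}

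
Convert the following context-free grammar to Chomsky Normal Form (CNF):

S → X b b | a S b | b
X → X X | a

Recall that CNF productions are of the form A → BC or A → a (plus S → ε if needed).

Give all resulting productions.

TB → b; TA → a; S → b; X → a; S → X X0; X0 → TB TB; S → TA X1; X1 → S TB; X → X X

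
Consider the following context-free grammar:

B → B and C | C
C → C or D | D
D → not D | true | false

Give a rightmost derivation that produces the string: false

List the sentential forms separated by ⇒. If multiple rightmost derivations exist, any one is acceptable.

B ⇒ C ⇒ D ⇒ false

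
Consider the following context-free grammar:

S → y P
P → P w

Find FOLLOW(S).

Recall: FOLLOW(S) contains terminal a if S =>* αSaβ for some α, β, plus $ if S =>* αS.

We compute FOLLOW(S) using the standard algorithm.
FOLLOW(S) starts with {$}.
FIRST(P) = {}
FIRST(S) = {y}
FOLLOW(P) = {$, w}
FOLLOW(S) = {$}
Therefore, FOLLOW(S) = {$}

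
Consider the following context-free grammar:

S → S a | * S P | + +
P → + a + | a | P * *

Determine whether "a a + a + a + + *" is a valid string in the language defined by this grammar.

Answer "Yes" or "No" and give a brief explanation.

No - no valid derivation exists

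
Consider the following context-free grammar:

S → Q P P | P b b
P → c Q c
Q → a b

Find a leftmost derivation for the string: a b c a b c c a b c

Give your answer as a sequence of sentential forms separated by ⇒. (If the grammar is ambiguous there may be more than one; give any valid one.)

S ⇒ Q P P ⇒ a b P P ⇒ a b c Q c P ⇒ a b c a b c P ⇒ a b c a b c c Q c ⇒ a b c a b c c a b c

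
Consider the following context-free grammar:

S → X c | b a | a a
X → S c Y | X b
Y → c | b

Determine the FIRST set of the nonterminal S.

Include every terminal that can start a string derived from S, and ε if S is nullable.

We compute FIRST(S) using the standard algorithm.
FIRST(S) = {a, b}
FIRST(X) = {a, b}
FIRST(Y) = {b, c}
Therefore, FIRST(S) = {a, b}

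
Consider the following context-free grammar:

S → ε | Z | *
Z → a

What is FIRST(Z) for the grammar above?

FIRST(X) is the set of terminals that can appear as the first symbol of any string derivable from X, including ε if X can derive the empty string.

We compute FIRST(Z) using the standard algorithm.
FIRST(S) = {*, a, ε}
FIRST(Z) = {a}
Therefore, FIRST(Z) = {a}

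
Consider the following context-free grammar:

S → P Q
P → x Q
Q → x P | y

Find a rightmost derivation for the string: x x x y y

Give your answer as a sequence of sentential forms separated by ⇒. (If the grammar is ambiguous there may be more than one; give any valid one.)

S ⇒ P Q ⇒ P y ⇒ x Q y ⇒ x x P y ⇒ x x x Q y ⇒ x x x y y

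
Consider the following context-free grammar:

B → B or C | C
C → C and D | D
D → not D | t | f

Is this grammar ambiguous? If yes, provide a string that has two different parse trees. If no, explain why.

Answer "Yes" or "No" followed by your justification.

No - the grammar is unambiguous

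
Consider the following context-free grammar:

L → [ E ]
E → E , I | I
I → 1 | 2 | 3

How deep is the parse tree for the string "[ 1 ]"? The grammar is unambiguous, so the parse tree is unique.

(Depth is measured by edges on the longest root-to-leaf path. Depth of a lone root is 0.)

3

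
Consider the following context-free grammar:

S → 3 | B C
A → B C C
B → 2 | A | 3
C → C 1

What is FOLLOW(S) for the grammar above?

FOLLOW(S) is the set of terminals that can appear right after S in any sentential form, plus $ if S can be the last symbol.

We compute FOLLOW(S) using the standard algorithm.
FOLLOW(S) starts with {$}.
FIRST(A) = {2, 3}
FIRST(B) = {2, 3}
FIRST(C) = {}
FIRST(S) = {2, 3}
FOLLOW(A) = {}
FOLLOW(B) = {}
FOLLOW(C) = {$, 1}
FOLLOW(S) = {$}
Therefore, FOLLOW(S) = {$}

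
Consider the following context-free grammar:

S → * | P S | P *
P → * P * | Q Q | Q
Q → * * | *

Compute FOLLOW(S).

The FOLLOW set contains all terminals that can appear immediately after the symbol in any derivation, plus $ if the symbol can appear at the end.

We compute FOLLOW(S) using the standard algorithm.
FOLLOW(S) starts with {$}.
FIRST(P) = {*}
FIRST(Q) = {*}
FIRST(S) = {*}
FOLLOW(P) = {*}
FOLLOW(Q) = {*}
FOLLOW(S) = {$}
Therefore, FOLLOW(S) = {$}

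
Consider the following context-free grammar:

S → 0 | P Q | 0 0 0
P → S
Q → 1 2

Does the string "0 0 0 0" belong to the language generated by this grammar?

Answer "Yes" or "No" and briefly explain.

No - no valid derivation exists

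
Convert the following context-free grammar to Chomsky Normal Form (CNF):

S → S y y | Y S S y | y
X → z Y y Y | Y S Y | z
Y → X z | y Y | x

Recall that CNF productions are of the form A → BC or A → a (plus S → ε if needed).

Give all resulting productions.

TY → y; S → y; TZ → z; X → z; Y → x; S → S X0; X0 → TY TY; S → Y X1; X1 → S X2; X2 → S TY; X → TZ X3; X3 → Y X4; X4 → TY Y; X → Y X5; X5 → S Y; Y → X TZ; Y → TY Y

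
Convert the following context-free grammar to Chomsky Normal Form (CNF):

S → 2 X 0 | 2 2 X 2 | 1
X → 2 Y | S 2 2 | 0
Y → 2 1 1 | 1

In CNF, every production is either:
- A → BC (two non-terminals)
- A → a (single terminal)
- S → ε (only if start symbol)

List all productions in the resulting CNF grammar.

T2 → 2; T0 → 0; S → 1; X → 0; T1 → 1; Y → 1; S → T2 X0; X0 → X T0; S → T2 X1; X1 → T2 X2; X2 → X T2; X → T2 Y; X → S X3; X3 → T2 T2; Y → T2 X4; X4 → T1 T1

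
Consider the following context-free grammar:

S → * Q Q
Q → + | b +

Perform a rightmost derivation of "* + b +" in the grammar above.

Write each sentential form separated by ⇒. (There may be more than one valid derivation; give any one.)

S ⇒ * Q Q ⇒ * Q b + ⇒ * + b +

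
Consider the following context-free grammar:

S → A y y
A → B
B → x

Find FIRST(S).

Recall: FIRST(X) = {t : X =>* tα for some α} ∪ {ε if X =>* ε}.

We compute FIRST(S) using the standard algorithm.
FIRST(A) = {x}
FIRST(B) = {x}
FIRST(S) = {x}
Therefore, FIRST(S) = {x}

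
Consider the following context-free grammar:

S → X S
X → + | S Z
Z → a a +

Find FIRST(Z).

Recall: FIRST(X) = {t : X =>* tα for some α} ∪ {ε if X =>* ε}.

We compute FIRST(Z) using the standard algorithm.
FIRST(S) = {+}
FIRST(X) = {+}
FIRST(Z) = {a}
Therefore, FIRST(Z) = {a}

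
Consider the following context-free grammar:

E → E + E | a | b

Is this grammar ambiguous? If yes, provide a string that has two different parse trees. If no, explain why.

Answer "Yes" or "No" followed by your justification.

Yes - the string 'b + a + b + b' has two distinct leftmost derivations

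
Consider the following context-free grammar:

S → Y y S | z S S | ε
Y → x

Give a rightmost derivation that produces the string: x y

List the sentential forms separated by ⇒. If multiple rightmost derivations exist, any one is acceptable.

S ⇒ Y y S ⇒ Y y ⇒ x y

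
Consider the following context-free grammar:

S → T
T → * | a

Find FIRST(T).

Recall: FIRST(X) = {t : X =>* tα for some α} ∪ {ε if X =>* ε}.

We compute FIRST(T) using the standard algorithm.
FIRST(S) = {*, a}
FIRST(T) = {*, a}
Therefore, FIRST(T) = {*, a}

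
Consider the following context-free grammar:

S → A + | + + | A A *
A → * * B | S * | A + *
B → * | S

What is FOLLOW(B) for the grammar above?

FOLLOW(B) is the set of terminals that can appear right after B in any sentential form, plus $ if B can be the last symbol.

We compute FOLLOW(B) using the standard algorithm.
FOLLOW(S) starts with {$}.
FIRST(A) = {*, +}
FIRST(B) = {*, +}
FIRST(S) = {*, +}
FOLLOW(A) = {*, +}
FOLLOW(B) = {*, +}
FOLLOW(S) = {$, *, +}
Therefore, FOLLOW(B) = {*, +}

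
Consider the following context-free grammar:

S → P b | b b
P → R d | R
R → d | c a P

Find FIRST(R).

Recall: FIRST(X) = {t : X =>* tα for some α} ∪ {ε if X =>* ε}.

We compute FIRST(R) using the standard algorithm.
FIRST(P) = {c, d}
FIRST(R) = {c, d}
FIRST(S) = {b, c, d}
Therefore, FIRST(R) = {c, d}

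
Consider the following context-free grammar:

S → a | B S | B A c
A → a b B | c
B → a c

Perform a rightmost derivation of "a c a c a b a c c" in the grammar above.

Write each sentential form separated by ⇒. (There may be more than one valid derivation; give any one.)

S ⇒ B S ⇒ B B A c ⇒ B B a b B c ⇒ B B a b a c c ⇒ B a c a b a c c ⇒ a c a c a b a c c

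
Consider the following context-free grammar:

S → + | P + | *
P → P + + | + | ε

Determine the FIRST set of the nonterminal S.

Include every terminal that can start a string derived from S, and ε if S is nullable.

We compute FIRST(S) using the standard algorithm.
FIRST(P) = {+, ε}
FIRST(S) = {*, +}
Therefore, FIRST(S) = {*, +}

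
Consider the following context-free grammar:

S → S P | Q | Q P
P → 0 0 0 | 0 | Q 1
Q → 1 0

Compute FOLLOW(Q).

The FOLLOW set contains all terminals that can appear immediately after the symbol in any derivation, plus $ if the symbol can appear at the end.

We compute FOLLOW(Q) using the standard algorithm.
FOLLOW(S) starts with {$}.
FIRST(P) = {0, 1}
FIRST(Q) = {1}
FIRST(S) = {1}
FOLLOW(P) = {$, 0, 1}
FOLLOW(Q) = {$, 0, 1}
FOLLOW(S) = {$, 0, 1}
Therefore, FOLLOW(Q) = {$, 0, 1}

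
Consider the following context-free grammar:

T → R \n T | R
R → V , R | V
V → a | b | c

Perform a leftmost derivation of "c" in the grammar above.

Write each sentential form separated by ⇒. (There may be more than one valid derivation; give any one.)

T ⇒ R ⇒ V ⇒ c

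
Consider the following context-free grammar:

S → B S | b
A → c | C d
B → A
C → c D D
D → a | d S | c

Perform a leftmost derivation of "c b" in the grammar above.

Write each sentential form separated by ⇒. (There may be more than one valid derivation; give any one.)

S ⇒ B S ⇒ A S ⇒ c S ⇒ c b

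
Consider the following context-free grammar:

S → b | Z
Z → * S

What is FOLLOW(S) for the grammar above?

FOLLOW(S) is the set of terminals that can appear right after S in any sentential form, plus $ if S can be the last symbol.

We compute FOLLOW(S) using the standard algorithm.
FOLLOW(S) starts with {$}.
FIRST(S) = {*, b}
FIRST(Z) = {*}
FOLLOW(S) = {$}
FOLLOW(Z) = {$}
Therefore, FOLLOW(S) = {$}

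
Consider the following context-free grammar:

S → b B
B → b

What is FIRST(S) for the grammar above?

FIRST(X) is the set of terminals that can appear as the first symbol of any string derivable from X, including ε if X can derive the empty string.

We compute FIRST(S) using the standard algorithm.
FIRST(B) = {b}
FIRST(S) = {b}
Therefore, FIRST(S) = {b}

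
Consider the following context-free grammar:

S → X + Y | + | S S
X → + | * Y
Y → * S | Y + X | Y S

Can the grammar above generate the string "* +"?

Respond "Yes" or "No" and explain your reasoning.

No - no valid derivation exists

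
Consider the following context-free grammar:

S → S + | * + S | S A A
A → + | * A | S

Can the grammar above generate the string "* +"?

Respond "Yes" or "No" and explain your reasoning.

No - no valid derivation exists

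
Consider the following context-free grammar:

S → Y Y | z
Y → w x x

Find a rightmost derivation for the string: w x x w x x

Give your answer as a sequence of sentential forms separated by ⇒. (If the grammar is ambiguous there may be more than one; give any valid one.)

S ⇒ Y Y ⇒ Y w x x ⇒ w x x w x x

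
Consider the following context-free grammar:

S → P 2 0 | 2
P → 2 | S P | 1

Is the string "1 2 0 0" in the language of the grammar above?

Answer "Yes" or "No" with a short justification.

No - no valid derivation exists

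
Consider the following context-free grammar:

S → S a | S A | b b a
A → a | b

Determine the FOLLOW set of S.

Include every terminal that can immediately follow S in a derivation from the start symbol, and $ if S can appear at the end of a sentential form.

We compute FOLLOW(S) using the standard algorithm.
FOLLOW(S) starts with {$}.
FIRST(A) = {a, b}
FIRST(S) = {b}
FOLLOW(A) = {$, a, b}
FOLLOW(S) = {$, a, b}
Therefore, FOLLOW(S) = {$, a, b}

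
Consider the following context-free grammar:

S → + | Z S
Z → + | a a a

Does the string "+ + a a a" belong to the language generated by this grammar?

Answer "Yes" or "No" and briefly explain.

No - no valid derivation exists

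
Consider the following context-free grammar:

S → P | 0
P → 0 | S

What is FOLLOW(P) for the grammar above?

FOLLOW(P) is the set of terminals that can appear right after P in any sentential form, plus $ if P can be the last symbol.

We compute FOLLOW(P) using the standard algorithm.
FOLLOW(S) starts with {$}.
FIRST(P) = {0}
FIRST(S) = {0}
FOLLOW(P) = {$}
FOLLOW(S) = {$}
Therefore, FOLLOW(P) = {$}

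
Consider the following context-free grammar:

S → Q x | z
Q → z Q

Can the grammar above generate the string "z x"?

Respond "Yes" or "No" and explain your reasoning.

No - no valid derivation exists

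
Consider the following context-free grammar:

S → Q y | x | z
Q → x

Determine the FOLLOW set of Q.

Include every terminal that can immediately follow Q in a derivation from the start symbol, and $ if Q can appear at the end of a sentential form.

We compute FOLLOW(Q) using the standard algorithm.
FOLLOW(S) starts with {$}.
FIRST(Q) = {x}
FIRST(S) = {x, z}
FOLLOW(Q) = {y}
FOLLOW(S) = {$}
Therefore, FOLLOW(Q) = {y}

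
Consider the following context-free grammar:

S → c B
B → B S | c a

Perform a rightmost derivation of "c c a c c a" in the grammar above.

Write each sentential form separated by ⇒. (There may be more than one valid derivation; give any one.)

S ⇒ c B ⇒ c B S ⇒ c B c B ⇒ c B c c a ⇒ c c a c c a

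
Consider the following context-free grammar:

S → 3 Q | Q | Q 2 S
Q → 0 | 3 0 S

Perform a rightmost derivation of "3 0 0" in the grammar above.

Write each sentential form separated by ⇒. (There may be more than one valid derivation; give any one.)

S ⇒ Q ⇒ 3 0 S ⇒ 3 0 Q ⇒ 3 0 0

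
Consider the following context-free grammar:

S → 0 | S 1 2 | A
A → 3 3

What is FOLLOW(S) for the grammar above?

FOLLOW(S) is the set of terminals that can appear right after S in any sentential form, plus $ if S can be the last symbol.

We compute FOLLOW(S) using the standard algorithm.
FOLLOW(S) starts with {$}.
FIRST(A) = {3}
FIRST(S) = {0, 3}
FOLLOW(A) = {$, 1}
FOLLOW(S) = {$, 1}
Therefore, FOLLOW(S) = {$, 1}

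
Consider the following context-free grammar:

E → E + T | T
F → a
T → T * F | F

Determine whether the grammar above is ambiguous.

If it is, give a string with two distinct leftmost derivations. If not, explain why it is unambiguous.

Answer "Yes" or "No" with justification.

No - the grammar is unambiguous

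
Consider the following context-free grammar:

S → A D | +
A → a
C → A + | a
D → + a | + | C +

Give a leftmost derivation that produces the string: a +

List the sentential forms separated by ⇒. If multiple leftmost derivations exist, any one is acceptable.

S ⇒ A D ⇒ a D ⇒ a +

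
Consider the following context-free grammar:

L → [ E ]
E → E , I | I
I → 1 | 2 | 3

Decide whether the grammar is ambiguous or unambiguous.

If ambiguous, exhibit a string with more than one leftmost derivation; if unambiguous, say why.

Unambiguous - every string in the language has a unique leftmost derivation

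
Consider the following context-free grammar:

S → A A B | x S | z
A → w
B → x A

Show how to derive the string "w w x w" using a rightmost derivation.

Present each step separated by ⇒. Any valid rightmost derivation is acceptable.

S ⇒ A A B ⇒ A A x A ⇒ A A x w ⇒ A w x w ⇒ w w x w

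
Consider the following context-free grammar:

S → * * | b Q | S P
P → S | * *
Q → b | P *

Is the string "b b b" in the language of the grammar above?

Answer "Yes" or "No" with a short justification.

No - no valid derivation exists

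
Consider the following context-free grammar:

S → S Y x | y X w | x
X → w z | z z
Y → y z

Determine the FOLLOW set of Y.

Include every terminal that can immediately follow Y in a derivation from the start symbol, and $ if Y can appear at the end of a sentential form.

We compute FOLLOW(Y) using the standard algorithm.
FOLLOW(S) starts with {$}.
FIRST(S) = {x, y}
FIRST(X) = {w, z}
FIRST(Y) = {y}
FOLLOW(S) = {$, y}
FOLLOW(X) = {w}
FOLLOW(Y) = {x}
Therefore, FOLLOW(Y) = {x}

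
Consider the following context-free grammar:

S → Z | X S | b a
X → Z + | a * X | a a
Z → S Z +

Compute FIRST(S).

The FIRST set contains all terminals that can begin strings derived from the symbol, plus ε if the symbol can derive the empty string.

We compute FIRST(S) using the standard algorithm.
FIRST(S) = {a, b}
FIRST(X) = {a, b}
FIRST(Z) = {a, b}
Therefore, FIRST(S) = {a, b}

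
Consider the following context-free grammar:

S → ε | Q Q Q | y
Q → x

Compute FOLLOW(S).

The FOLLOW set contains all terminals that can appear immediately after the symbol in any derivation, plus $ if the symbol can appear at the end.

We compute FOLLOW(S) using the standard algorithm.
FOLLOW(S) starts with {$}.
FIRST(Q) = {x}
FIRST(S) = {x, y, ε}
FOLLOW(Q) = {$, x}
FOLLOW(S) = {$}
Therefore, FOLLOW(S) = {$}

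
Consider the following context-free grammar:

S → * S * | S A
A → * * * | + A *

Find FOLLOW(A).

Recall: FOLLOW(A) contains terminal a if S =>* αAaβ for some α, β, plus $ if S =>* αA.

We compute FOLLOW(A) using the standard algorithm.
FOLLOW(S) starts with {$}.
FIRST(A) = {*, +}
FIRST(S) = {*}
FOLLOW(A) = {$, *, +}
FOLLOW(S) = {$, *, +}
Therefore, FOLLOW(A) = {$, *, +}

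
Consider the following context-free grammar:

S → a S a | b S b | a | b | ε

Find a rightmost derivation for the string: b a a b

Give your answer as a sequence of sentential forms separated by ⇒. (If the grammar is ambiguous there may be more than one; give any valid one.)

S ⇒ b S b ⇒ b a S a b ⇒ b a a b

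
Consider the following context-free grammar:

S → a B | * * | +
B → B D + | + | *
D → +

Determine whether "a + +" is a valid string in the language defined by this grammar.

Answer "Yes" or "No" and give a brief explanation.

No - no valid derivation exists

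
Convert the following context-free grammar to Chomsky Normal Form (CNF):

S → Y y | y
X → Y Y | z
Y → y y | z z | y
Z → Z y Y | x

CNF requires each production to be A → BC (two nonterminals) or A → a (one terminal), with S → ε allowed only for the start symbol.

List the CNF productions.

TY → y; S → y; X → z; TZ → z; Y → y; Z → x; S → Y TY; X → Y Y; Y → TY TY; Y → TZ TZ; Z → Z X0; X0 → TY Y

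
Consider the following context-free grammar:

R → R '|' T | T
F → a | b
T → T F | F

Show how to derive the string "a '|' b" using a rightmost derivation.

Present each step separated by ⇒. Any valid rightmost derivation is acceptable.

R ⇒ R '|' T ⇒ R '|' F ⇒ R '|' b ⇒ T '|' b ⇒ F '|' b ⇒ a '|' b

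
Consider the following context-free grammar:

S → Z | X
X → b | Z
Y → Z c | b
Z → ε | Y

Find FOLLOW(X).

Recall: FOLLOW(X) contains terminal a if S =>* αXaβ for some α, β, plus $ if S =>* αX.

We compute FOLLOW(X) using the standard algorithm.
FOLLOW(S) starts with {$}.
FIRST(S) = {b, c, ε}
FIRST(X) = {b, c, ε}
FIRST(Y) = {b, c}
FIRST(Z) = {b, c, ε}
FOLLOW(S) = {$}
FOLLOW(X) = {$}
FOLLOW(Y) = {$, c}
FOLLOW(Z) = {$, c}
Therefore, FOLLOW(X) = {$}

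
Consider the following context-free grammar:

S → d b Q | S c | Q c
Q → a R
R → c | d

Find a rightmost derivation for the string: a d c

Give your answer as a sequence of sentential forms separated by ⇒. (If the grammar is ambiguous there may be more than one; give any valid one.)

S ⇒ Q c ⇒ a R c ⇒ a d c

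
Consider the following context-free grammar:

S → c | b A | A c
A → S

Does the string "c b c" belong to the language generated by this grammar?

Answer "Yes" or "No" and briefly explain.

No - no valid derivation exists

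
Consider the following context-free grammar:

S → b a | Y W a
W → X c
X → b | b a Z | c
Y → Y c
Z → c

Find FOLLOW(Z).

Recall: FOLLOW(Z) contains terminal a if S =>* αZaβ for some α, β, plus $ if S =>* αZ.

We compute FOLLOW(Z) using the standard algorithm.
FOLLOW(S) starts with {$}.
FIRST(S) = {b}
FIRST(W) = {b, c}
FIRST(X) = {b, c}
FIRST(Y) = {}
FIRST(Z) = {c}
FOLLOW(S) = {$}
FOLLOW(W) = {a}
FOLLOW(X) = {c}
FOLLOW(Y) = {b, c}
FOLLOW(Z) = {c}
Therefore, FOLLOW(Z) = {c}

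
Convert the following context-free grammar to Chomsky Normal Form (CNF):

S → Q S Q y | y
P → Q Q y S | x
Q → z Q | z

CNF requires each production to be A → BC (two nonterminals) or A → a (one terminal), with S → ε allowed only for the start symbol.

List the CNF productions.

TY → y; S → y; P → x; TZ → z; Q → z; S → Q X0; X0 → S X1; X1 → Q TY; P → Q X2; X2 → Q X3; X3 → TY S; Q → TZ Q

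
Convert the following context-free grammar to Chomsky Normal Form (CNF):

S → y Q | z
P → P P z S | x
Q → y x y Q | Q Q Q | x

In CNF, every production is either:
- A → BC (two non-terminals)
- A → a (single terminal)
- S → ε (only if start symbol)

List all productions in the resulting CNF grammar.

TY → y; S → z; TZ → z; P → x; TX → x; Q → x; S → TY Q; P → P X0; X0 → P X1; X1 → TZ S; Q → TY X2; X2 → TX X3; X3 → TY Q; Q → Q X4; X4 → Q Q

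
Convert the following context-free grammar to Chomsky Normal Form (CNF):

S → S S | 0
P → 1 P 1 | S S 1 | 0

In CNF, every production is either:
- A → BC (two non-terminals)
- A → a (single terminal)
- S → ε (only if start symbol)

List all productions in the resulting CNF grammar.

S → 0; T1 → 1; P → 0; S → S S; P → T1 X0; X0 → P T1; P → S X1; X1 → S T1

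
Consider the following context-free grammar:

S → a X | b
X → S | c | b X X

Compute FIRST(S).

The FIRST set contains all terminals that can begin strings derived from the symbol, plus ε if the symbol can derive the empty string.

We compute FIRST(S) using the standard algorithm.
FIRST(S) = {a, b}
FIRST(X) = {a, b, c}
Therefore, FIRST(S) = {a, b}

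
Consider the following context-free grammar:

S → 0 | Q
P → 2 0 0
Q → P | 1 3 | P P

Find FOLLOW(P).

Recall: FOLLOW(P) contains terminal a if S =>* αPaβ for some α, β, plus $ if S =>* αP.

We compute FOLLOW(P) using the standard algorithm.
FOLLOW(S) starts with {$}.
FIRST(P) = {2}
FIRST(Q) = {1, 2}
FIRST(S) = {0, 1, 2}
FOLLOW(P) = {$, 2}
FOLLOW(Q) = {$}
FOLLOW(S) = {$}
Therefore, FOLLOW(P) = {$, 2}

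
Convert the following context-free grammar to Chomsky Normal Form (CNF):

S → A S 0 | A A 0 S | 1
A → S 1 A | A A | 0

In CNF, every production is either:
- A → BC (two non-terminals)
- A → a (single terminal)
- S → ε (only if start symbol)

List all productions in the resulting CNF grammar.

T0 → 0; S → 1; T1 → 1; A → 0; S → A X0; X0 → S T0; S → A X1; X1 → A X2; X2 → T0 S; A → S X3; X3 → T1 A; A → A A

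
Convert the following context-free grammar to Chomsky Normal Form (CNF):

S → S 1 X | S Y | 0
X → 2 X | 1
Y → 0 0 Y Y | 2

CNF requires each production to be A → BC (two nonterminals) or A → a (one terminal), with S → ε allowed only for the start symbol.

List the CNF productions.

T1 → 1; S → 0; T2 → 2; X → 1; T0 → 0; Y → 2; S → S X0; X0 → T1 X; S → S Y; X → T2 X; Y → T0 X1; X1 → T0 X2; X2 → Y Y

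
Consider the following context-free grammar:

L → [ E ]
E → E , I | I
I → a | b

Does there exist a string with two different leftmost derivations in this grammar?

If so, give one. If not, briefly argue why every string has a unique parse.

No - every string in the language has a unique leftmost derivation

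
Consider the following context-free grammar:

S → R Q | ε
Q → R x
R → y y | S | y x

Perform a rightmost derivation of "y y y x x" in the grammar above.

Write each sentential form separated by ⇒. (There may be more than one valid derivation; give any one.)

S ⇒ R Q ⇒ R R x ⇒ R y x x ⇒ y y y x x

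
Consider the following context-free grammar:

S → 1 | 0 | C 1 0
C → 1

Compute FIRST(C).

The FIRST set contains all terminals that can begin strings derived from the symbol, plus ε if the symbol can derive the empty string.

We compute FIRST(C) using the standard algorithm.
FIRST(C) = {1}
FIRST(S) = {0, 1}
Therefore, FIRST(C) = {1}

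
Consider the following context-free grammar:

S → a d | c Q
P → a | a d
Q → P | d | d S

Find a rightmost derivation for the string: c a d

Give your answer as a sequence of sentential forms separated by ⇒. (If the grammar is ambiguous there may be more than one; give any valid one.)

S ⇒ c Q ⇒ c P ⇒ c a d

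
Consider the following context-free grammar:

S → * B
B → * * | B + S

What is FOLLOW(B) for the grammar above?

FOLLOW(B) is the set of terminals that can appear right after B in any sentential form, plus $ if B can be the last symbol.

We compute FOLLOW(B) using the standard algorithm.
FOLLOW(S) starts with {$}.
FIRST(B) = {*}
FIRST(S) = {*}
FOLLOW(B) = {$, +}
FOLLOW(S) = {$, +}
Therefore, FOLLOW(B) = {$, +}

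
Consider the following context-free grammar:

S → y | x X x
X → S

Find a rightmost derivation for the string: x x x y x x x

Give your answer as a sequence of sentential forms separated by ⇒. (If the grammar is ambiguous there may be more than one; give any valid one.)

S ⇒ x X x ⇒ x S x ⇒ x x X x x ⇒ x x S x x ⇒ x x x X x x x ⇒ x x x S x x x ⇒ x x x y x x x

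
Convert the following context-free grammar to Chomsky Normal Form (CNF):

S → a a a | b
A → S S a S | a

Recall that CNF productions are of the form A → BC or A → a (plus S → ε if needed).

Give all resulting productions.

TA → a; S → b; A → a; S → TA X0; X0 → TA TA; A → S X1; X1 → S X2; X2 → TA S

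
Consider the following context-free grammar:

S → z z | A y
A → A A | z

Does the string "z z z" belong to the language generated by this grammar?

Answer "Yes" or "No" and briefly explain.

No - no valid derivation exists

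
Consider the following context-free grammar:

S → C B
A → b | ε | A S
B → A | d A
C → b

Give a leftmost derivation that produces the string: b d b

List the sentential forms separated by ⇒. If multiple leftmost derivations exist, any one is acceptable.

S ⇒ C B ⇒ b B ⇒ b d A ⇒ b d b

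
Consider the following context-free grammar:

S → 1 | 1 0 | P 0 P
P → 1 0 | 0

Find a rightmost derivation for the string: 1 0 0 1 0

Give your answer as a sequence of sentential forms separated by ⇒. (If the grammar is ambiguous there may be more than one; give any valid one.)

S ⇒ P 0 P ⇒ P 0 1 0 ⇒ 1 0 0 1 0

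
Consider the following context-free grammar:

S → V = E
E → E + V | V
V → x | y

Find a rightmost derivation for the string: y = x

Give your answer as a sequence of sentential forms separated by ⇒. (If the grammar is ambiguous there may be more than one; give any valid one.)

S ⇒ V = E ⇒ V = V ⇒ V = x ⇒ y = x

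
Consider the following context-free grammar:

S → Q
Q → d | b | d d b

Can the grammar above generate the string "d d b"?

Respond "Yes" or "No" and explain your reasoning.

Yes - a valid derivation exists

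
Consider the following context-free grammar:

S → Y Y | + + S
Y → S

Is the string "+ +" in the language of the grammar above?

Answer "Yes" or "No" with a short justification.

No - no valid derivation exists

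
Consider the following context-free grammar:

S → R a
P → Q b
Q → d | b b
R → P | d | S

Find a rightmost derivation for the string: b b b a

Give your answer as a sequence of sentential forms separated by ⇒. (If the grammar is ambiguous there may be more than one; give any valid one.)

S ⇒ R a ⇒ P a ⇒ Q b a ⇒ b b b a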